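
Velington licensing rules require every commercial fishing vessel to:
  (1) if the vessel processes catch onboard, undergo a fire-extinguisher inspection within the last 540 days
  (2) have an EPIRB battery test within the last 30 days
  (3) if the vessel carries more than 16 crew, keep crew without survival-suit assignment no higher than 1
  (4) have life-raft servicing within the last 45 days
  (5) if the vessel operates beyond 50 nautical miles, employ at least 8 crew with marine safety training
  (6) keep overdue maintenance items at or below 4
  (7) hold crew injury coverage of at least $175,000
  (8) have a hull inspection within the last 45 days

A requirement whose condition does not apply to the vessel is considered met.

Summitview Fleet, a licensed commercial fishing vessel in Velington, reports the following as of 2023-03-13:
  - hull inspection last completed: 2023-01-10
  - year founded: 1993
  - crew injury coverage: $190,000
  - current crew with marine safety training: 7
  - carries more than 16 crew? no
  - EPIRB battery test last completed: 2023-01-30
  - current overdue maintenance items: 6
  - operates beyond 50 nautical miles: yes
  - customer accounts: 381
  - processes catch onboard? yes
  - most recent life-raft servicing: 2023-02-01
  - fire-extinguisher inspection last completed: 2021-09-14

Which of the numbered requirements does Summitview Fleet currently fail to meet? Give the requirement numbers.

1. condition 'processes catch onboard' holds; fire-extinguisher inspection 545 days ago vs limit 540 → not met
2. EPIRB battery test 42 days ago vs limit 30 → not met
3. condition 'carries more than 16 crew' does not hold → requirement n/a → met
4. life-raft servicing 40 days ago vs limit 45 → met
5. condition 'operates beyond 50 nautical miles' holds; crew with marine safety training 7 < 8 → not met
6. overdue maintenance items 6 > 4 → not met
7. crew injury coverage $190,000 ≥ $175,000 → met
8. hull inspection 62 days ago vs limit 45 → not met
Not met: 1, 2, 5, 6, 8

1, 2, 5, 6, 8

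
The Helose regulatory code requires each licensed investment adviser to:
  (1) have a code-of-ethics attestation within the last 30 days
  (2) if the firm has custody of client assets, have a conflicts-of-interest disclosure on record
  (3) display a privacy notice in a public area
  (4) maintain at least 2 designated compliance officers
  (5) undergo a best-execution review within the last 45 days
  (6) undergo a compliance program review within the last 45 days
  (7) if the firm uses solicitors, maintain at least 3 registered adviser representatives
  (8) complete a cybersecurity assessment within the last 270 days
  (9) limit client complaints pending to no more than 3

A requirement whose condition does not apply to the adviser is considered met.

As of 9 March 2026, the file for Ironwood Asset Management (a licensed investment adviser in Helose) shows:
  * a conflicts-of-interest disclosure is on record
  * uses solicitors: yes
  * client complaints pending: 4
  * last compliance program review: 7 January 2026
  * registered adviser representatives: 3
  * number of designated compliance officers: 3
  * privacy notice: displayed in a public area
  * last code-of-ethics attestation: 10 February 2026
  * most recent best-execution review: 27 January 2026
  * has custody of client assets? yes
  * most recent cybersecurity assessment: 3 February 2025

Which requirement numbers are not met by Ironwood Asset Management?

6, 8, 9

1. code-of-ethics attestation 27 days ago vs limit 30 → met
2. condition 'has custody of client assets' holds; conflicts-of-interest disclosure present → met
3. privacy notice present → met
4. designated compliance officers 3 ≥ 2 → met
5. best-execution review 41 days ago vs limit 45 → met
6. compliance program review 61 days ago vs limit 45 → not met
7. condition 'uses solicitors' holds; registered adviser representatives 3 ≥ 3 → met
8. cybersecurity assessment 399 days ago vs limit 270 → not met
9. client complaints pending 4 > 3 → not met
Not met: 6, 8, 9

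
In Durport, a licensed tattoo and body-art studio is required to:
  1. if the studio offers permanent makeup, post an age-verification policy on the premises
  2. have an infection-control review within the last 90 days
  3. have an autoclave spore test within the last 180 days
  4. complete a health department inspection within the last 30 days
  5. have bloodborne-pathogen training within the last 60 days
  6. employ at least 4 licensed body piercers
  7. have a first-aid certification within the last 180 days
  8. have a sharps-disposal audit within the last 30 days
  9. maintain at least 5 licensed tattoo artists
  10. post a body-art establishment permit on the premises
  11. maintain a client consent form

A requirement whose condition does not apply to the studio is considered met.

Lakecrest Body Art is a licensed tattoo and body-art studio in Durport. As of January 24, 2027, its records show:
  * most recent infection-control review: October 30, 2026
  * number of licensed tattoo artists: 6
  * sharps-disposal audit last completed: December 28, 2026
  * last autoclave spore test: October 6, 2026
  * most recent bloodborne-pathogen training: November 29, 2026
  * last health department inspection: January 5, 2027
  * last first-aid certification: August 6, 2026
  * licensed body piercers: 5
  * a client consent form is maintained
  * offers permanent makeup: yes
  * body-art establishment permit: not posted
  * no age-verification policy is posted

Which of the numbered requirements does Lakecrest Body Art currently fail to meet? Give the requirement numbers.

1, 10

1. condition 'offers permanent makeup' holds; age-verification policy absent → not met
2. infection-control review 86 days ago vs limit 90 → met
3. autoclave spore test 110 days ago vs limit 180 → met
4. health department inspection 19 days ago vs limit 30 → met
5. bloodborne-pathogen training 56 days ago vs limit 60 → met
6. licensed body piercers 5 ≥ 4 → met
7. first-aid certification 171 days ago vs limit 180 → met
8. sharps-disposal audit 27 days ago vs limit 30 → met
9. licensed tattoo artists 6 ≥ 5 → met
10. body-art establishment permit absent → not met
11. client consent form present → met
Not met: 1, 10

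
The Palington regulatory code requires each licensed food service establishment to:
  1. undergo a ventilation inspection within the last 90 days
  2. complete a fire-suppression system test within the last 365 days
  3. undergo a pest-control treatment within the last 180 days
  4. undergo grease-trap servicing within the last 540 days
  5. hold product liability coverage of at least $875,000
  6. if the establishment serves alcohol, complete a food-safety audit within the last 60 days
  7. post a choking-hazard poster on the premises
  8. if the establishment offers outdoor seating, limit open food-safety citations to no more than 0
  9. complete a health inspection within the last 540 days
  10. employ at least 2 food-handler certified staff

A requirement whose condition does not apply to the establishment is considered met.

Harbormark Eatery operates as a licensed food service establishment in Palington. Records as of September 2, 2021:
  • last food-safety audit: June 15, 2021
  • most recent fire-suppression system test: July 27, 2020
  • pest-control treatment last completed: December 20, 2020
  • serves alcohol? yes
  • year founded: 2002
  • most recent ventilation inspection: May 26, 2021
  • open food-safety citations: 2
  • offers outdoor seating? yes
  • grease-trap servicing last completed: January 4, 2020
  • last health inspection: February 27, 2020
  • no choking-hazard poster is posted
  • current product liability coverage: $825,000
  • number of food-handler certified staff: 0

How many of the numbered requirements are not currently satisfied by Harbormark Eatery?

1. ventilation inspection 99 days ago vs limit 90 → not met
2. fire-suppression system test 402 days ago vs limit 365 → not met
3. pest-control treatment 256 days ago vs limit 180 → not met
4. grease-trap servicing 607 days ago vs limit 540 → not met
5. product liability coverage $825,000 < $875,000 → not met
6. condition 'serves alcohol' holds; food-safety audit 79 days ago vs limit 60 → not met
7. choking-hazard poster absent → not met
8. condition 'offers outdoor seating' holds; open food-safety citations 2 > 0 → not met
9. health inspection 553 days ago vs limit 540 → not met
10. food-handler certified staff 0 < 2 → not met
Not met: 10 of 10

10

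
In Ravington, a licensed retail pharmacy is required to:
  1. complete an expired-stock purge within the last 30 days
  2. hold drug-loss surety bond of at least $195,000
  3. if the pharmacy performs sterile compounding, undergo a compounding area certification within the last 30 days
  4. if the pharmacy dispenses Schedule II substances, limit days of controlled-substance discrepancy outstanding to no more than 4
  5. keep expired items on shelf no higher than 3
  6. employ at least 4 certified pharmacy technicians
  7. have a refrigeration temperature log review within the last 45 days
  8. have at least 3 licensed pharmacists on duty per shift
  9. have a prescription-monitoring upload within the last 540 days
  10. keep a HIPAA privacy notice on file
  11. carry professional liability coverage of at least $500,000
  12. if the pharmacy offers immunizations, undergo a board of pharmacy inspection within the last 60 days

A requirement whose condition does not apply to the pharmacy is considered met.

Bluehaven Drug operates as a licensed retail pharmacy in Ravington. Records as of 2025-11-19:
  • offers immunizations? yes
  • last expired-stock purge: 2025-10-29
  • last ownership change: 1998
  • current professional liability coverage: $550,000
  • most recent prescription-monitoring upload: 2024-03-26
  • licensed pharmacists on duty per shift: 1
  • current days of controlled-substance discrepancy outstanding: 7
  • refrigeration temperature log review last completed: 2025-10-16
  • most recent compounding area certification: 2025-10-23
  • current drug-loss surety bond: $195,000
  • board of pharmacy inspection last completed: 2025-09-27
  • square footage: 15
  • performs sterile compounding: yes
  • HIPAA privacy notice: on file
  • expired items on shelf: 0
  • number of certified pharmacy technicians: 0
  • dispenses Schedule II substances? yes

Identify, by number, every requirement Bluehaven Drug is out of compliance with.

1. expired-stock purge 21 days ago vs limit 30 → met
2. drug-loss surety bond $195,000 ≥ $195,000 → met
3. condition 'performs sterile compounding' holds; compounding area certification 27 days ago vs limit 30 → met
4. condition 'dispenses Schedule II substances' holds; days of controlled-substance discrepancy outstanding 7 > 4 → not met
5. expired items on shelf 0 ≤ 3 → met
6. certified pharmacy technicians 0 < 4 → not met
7. refrigeration temperature log review 34 days ago vs limit 45 → met
8. licensed pharmacists on duty per shift 1 < 3 → not met
9. prescription-monitoring upload 603 days ago vs limit 540 → not met
10. HIPAA privacy notice present → met
11. professional liability coverage $550,000 ≥ $500,000 → met
12. condition 'offers immunizations' holds; board of pharmacy inspection 53 days ago vs limit 60 → met
Not met: 4, 6, 8, 9

4, 6, 8, 9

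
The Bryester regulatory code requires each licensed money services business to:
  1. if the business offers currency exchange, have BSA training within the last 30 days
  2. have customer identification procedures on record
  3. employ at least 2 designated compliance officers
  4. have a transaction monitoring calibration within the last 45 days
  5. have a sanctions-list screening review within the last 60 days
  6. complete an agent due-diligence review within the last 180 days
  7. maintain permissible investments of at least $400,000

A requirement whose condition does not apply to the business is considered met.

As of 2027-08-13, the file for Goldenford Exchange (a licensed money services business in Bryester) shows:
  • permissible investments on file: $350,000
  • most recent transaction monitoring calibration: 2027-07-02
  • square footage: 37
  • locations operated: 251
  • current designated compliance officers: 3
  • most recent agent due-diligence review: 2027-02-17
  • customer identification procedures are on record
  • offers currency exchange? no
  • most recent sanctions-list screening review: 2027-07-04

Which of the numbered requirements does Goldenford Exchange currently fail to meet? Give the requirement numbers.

1. condition 'offers currency exchange' does not hold → requirement n/a → met
2. customer identification procedures present → met
3. designated compliance officers 3 ≥ 2 → met
4. transaction monitoring calibration 42 days ago vs limit 45 → met
5. sanctions-list screening review 40 days ago vs limit 60 → met
6. agent due-diligence review 177 days ago vs limit 180 → met
7. permissible investments $350,000 < $400,000 → not met
Not met: 7

7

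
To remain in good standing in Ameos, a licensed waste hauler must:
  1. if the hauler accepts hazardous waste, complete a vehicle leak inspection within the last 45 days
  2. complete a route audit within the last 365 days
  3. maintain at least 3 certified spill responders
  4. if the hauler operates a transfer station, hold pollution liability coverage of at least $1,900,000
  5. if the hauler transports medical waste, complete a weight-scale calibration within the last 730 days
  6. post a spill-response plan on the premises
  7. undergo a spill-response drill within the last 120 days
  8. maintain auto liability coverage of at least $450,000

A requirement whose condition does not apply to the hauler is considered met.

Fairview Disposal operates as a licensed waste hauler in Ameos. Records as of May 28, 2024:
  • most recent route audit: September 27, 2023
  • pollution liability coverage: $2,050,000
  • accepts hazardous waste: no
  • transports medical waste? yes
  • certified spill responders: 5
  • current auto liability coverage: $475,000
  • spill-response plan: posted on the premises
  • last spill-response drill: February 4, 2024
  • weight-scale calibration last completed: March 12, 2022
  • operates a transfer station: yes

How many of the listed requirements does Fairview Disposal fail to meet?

1

1. condition 'accepts hazardous waste' does not hold → requirement n/a → met
2. route audit 244 days ago vs limit 365 → met
3. certified spill responders 5 ≥ 3 → met
4. condition 'operates a transfer station' holds; pollution liability coverage $2,050,000 ≥ $1,900,000 → met
5. condition 'transports medical waste' holds; weight-scale calibration 808 days ago vs limit 730 → not met
6. spill-response plan present → met
7. spill-response drill 114 days ago vs limit 120 → met
8. auto liability coverage $475,000 ≥ $450,000 → met
Not met: 1 of 8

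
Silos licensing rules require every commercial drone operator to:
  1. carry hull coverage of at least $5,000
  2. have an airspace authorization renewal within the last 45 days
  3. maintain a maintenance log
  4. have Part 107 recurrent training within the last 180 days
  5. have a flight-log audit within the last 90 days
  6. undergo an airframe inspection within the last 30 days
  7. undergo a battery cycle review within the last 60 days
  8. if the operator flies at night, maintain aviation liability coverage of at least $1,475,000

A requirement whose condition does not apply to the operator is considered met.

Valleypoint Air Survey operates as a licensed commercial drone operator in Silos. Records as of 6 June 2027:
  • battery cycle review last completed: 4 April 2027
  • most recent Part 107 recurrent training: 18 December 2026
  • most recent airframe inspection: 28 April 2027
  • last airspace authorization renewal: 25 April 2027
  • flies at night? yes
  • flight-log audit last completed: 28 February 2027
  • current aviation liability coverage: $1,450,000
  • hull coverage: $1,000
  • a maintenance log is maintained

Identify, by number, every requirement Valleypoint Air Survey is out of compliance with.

1, 5, 6, 7, 8

1. hull coverage $1,000 < $5,000 → not met
2. airspace authorization renewal 42 days ago vs limit 45 → met
3. maintenance log present → met
4. Part 107 recurrent training 170 days ago vs limit 180 → met
5. flight-log audit 98 days ago vs limit 90 → not met
6. airframe inspection 39 days ago vs limit 30 → not met
7. battery cycle review 63 days ago vs limit 60 → not met
8. condition 'flies at night' holds; aviation liability coverage $1,450,000 < $1,475,000 → not met
Not met: 1, 5, 6, 7, 8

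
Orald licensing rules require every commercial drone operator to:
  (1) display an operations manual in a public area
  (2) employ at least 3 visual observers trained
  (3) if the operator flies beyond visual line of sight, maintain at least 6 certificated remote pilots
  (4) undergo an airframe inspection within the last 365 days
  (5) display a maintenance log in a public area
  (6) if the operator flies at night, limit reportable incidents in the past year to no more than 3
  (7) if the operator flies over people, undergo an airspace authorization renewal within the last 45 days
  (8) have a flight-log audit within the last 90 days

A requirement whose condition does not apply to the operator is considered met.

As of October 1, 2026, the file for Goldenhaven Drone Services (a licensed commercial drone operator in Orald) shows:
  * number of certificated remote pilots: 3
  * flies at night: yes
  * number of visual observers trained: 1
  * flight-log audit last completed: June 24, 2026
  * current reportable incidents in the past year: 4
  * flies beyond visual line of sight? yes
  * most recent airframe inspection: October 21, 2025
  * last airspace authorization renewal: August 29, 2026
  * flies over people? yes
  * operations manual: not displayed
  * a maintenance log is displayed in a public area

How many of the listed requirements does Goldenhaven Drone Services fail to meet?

5

1. operations manual absent → not met
2. visual observers trained 1 < 3 → not met
3. condition 'flies beyond visual line of sight' holds; certificated remote pilots 3 < 6 → not met
4. airframe inspection 345 days ago vs limit 365 → met
5. maintenance log present → met
6. condition 'flies at night' holds; reportable incidents in the past year 4 > 3 → not met
7. condition 'flies over people' holds; airspace authorization renewal 33 days ago vs limit 45 → met
8. flight-log audit 99 days ago vs limit 90 → not met
Not met: 5 of 8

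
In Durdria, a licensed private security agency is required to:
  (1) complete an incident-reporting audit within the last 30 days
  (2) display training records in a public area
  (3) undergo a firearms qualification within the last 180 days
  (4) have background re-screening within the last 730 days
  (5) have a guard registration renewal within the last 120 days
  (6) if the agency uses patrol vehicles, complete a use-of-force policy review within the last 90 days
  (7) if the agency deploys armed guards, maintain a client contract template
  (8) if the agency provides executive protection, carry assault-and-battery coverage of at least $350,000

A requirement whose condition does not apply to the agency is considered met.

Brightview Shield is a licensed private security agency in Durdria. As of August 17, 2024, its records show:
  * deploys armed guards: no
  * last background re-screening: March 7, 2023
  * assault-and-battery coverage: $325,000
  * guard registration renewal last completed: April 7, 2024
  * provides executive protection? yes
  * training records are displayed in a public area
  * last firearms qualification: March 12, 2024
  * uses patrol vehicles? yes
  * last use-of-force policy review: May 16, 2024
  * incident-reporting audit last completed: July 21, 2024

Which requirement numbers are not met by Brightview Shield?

5, 6, 8

1. incident-reporting audit 27 days ago vs limit 30 → met
2. training records present → met
3. firearms qualification 158 days ago vs limit 180 → met
4. background re-screening 529 days ago vs limit 730 → met
5. guard registration renewal 132 days ago vs limit 120 → not met
6. condition 'uses patrol vehicles' holds; use-of-force policy review 93 days ago vs limit 90 → not met
7. condition 'deploys armed guards' does not hold → requirement n/a → met
8. condition 'provides executive protection' holds; assault-and-battery coverage $325,000 < $350,000 → not met
Not met: 5, 6, 8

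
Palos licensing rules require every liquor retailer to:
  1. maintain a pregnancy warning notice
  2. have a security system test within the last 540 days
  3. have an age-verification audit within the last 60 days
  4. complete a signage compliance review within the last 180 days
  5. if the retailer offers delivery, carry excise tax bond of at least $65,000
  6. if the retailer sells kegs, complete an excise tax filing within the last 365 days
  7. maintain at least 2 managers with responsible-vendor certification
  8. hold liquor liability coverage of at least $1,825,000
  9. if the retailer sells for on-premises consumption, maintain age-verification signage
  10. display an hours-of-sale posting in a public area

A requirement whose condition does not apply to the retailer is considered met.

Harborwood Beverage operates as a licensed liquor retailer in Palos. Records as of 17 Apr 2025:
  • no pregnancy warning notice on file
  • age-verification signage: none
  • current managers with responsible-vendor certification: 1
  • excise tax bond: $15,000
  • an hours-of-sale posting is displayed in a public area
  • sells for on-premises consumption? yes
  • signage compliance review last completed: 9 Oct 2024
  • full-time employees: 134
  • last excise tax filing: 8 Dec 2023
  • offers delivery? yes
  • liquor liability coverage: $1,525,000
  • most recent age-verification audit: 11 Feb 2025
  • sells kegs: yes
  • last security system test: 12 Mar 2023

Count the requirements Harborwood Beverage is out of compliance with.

9

1. pregnancy warning notice absent → not met
2. security system test 767 days ago vs limit 540 → not met
3. age-verification audit 65 days ago vs limit 60 → not met
4. signage compliance review 190 days ago vs limit 180 → not met
5. condition 'offers delivery' holds; excise tax bond $15,000 < $65,000 → not met
6. condition 'sells kegs' holds; excise tax filing 496 days ago vs limit 365 → not met
7. managers with responsible-vendor certification 1 < 2 → not met
8. liquor liability coverage $1,525,000 < $1,825,000 → not met
9. condition 'sells for on-premises consumption' holds; age-verification signage absent → not met
10. hours-of-sale posting present → met
Not met: 9 of 10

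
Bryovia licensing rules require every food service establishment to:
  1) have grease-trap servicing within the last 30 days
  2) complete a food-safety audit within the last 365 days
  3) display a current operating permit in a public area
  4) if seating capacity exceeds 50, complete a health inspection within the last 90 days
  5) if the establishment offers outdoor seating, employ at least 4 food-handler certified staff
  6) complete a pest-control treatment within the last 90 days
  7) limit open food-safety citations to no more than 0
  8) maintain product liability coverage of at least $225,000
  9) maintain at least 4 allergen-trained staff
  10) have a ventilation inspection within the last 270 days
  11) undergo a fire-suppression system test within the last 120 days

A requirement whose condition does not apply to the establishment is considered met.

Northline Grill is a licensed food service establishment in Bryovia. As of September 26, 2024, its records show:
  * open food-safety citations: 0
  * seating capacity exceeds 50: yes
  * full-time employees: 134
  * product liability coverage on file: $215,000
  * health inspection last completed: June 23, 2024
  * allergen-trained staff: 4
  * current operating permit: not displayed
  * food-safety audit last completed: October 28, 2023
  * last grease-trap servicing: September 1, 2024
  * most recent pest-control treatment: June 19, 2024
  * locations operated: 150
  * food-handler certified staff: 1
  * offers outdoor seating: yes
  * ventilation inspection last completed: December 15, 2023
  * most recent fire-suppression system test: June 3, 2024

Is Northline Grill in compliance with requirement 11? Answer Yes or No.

Yes

11. fire-suppression system test 115 days ago vs limit 120 → met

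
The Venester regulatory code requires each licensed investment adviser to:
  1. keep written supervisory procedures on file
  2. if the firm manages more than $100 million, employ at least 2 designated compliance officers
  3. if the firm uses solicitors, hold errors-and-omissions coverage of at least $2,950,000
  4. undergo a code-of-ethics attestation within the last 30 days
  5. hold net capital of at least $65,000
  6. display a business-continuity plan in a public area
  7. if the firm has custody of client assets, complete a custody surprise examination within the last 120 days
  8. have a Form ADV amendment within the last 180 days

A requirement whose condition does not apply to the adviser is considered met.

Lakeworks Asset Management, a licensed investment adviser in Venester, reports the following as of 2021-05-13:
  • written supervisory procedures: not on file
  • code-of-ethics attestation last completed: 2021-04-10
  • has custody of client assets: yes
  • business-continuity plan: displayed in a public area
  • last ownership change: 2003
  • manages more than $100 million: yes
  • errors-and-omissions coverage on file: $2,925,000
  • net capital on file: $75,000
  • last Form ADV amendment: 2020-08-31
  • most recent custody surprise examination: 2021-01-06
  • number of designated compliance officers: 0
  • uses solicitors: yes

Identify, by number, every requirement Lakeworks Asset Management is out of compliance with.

1, 2, 3, 4, 7, 8

1. written supervisory procedures absent → not met
2. condition 'manages more than $100 million' holds; designated compliance officers 0 < 2 → not met
3. condition 'uses solicitors' holds; errors-and-omissions coverage $2,925,000 < $2,950,000 → not met
4. code-of-ethics attestation 33 days ago vs limit 30 → not met
5. net capital $75,000 ≥ $65,000 → met
6. business-continuity plan present → met
7. condition 'has custody of client assets' holds; custody surprise examination 127 days ago vs limit 120 → not met
8. Form ADV amendment 255 days ago vs limit 180 → not met
Not met: 1, 2, 3, 4, 7, 8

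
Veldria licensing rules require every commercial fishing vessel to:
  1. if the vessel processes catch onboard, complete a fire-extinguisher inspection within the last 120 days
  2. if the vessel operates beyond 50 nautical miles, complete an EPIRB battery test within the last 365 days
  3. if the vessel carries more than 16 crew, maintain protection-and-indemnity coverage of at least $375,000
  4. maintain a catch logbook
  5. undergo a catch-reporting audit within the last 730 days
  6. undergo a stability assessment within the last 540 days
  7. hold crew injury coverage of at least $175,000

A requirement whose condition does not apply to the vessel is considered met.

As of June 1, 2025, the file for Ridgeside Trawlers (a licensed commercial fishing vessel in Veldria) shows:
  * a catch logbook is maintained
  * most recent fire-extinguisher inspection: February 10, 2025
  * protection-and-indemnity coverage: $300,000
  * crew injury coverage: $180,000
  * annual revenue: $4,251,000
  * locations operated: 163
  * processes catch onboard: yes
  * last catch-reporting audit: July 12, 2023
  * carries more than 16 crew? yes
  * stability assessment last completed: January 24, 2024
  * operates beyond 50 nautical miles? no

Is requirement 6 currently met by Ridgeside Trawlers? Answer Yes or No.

6. stability assessment 494 days ago vs limit 540 → met

Yes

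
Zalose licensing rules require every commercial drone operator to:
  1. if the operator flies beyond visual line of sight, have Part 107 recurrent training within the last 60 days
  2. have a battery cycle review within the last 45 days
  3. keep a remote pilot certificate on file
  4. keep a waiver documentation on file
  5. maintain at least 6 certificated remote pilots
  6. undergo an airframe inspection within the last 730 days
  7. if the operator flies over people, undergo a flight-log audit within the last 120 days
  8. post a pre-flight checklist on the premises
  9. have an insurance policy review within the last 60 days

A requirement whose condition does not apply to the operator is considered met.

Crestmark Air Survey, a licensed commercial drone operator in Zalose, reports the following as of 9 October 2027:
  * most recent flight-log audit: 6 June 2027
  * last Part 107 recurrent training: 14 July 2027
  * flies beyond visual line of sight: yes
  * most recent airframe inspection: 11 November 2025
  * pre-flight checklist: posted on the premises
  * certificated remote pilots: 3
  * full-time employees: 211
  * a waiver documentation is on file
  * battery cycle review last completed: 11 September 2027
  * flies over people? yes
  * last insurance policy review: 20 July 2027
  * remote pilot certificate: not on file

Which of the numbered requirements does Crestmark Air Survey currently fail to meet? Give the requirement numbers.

1, 3, 5, 7, 9

1. condition 'flies beyond visual line of sight' holds; Part 107 recurrent training 87 days ago vs limit 60 → not met
2. battery cycle review 28 days ago vs limit 45 → met
3. remote pilot certificate absent → not met
4. waiver documentation present → met
5. certificated remote pilots 3 < 6 → not met
6. airframe inspection 697 days ago vs limit 730 → met
7. condition 'flies over people' holds; flight-log audit 125 days ago vs limit 120 → not met
8. pre-flight checklist present → met
9. insurance policy review 81 days ago vs limit 60 → not met
Not met: 1, 3, 5, 7, 9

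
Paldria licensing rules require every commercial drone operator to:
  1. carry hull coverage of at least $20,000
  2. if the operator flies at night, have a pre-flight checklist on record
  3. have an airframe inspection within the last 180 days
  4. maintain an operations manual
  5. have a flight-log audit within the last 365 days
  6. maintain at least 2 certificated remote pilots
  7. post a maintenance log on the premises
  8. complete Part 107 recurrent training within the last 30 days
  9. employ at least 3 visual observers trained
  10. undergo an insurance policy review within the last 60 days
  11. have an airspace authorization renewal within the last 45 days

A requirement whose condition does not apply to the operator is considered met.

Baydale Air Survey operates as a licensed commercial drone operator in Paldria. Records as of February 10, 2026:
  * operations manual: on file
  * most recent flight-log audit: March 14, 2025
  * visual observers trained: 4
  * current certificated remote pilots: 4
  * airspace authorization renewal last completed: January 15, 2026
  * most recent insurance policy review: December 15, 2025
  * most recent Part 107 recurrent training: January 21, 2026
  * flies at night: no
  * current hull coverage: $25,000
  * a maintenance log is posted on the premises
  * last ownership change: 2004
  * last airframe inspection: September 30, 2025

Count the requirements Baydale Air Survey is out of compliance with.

0

1. hull coverage $25,000 ≥ $20,000 → met
2. condition 'flies at night' does not hold → requirement n/a → met
3. airframe inspection 133 days ago vs limit 180 → met
4. operations manual present → met
5. flight-log audit 333 days ago vs limit 365 → met
6. certificated remote pilots 4 ≥ 2 → met
7. maintenance log present → met
8. Part 107 recurrent training 20 days ago vs limit 30 → met
9. visual observers trained 4 ≥ 3 → met
10. insurance policy review 57 days ago vs limit 60 → met
11. airspace authorization renewal 26 days ago vs limit 45 → met
Not met: 0 of 11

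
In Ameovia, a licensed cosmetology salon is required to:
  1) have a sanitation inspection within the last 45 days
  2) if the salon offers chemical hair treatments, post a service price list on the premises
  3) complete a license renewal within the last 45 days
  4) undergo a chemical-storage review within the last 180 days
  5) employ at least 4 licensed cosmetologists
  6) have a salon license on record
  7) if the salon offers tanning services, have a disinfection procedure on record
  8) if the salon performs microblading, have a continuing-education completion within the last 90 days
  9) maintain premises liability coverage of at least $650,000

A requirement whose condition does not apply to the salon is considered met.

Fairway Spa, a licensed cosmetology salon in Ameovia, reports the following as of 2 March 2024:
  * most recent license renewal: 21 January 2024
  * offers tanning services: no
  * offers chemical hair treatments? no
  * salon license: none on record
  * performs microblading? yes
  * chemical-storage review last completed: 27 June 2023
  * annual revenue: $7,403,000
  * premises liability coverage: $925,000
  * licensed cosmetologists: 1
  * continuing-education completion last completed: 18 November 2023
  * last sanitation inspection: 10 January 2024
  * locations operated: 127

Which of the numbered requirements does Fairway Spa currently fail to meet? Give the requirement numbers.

1. sanitation inspection 52 days ago vs limit 45 → not met
2. condition 'offers chemical hair treatments' does not hold → requirement n/a → met
3. license renewal 41 days ago vs limit 45 → met
4. chemical-storage review 249 days ago vs limit 180 → not met
5. licensed cosmetologists 1 < 4 → not met
6. salon license absent → not met
7. condition 'offers tanning services' does not hold → requirement n/a → met
8. condition 'performs microblading' holds; continuing-education completion 105 days ago vs limit 90 → not met
9. premises liability coverage $925,000 ≥ $650,000 → met
Not met: 1, 4, 5, 6, 8

1, 4, 5, 6, 8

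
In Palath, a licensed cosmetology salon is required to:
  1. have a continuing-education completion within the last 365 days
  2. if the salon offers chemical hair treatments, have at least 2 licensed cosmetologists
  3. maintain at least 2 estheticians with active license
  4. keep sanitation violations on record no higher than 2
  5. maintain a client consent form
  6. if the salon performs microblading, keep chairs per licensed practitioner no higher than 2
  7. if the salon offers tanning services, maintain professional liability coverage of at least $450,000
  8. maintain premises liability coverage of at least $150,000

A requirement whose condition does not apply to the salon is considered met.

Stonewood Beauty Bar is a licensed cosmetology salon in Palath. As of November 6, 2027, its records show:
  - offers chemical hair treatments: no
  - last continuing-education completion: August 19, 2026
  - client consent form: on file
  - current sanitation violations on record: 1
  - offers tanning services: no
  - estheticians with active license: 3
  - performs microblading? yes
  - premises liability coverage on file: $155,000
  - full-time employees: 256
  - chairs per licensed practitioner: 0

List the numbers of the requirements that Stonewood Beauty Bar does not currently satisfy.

1. continuing-education completion 444 days ago vs limit 365 → not met
2. condition 'offers chemical hair treatments' does not hold → requirement n/a → met
3. estheticians with active license 3 ≥ 2 → met
4. sanitation violations on record 1 ≤ 2 → met
5. client consent form present → met
6. condition 'performs microblading' holds; chairs per licensed practitioner 0 ≤ 2 → met
7. condition 'offers tanning services' does not hold → requirement n/a → met
8. premises liability coverage $155,000 ≥ $150,000 → met
Not met: 1

1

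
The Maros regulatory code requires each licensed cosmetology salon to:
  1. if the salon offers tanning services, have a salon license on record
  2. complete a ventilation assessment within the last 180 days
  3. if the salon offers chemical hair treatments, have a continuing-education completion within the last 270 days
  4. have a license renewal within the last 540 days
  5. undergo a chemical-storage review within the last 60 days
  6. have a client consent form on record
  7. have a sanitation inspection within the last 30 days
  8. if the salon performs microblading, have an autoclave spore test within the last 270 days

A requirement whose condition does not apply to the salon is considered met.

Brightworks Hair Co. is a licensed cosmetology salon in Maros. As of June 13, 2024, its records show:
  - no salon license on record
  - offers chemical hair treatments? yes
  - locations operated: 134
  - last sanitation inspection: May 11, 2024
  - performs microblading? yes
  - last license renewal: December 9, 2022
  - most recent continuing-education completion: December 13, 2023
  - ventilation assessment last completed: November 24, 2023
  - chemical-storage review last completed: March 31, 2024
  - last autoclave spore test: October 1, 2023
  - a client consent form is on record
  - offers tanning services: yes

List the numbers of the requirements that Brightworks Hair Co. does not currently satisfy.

1. condition 'offers tanning services' holds; salon license absent → not met
2. ventilation assessment 202 days ago vs limit 180 → not met
3. condition 'offers chemical hair treatments' holds; continuing-education completion 183 days ago vs limit 270 → met
4. license renewal 552 days ago vs limit 540 → not met
5. chemical-storage review 74 days ago vs limit 60 → not met
6. client consent form present → met
7. sanitation inspection 33 days ago vs limit 30 → not met
8. condition 'performs microblading' holds; autoclave spore test 256 days ago vs limit 270 → met
Not met: 1, 2, 4, 5, 7

1, 2, 4, 5, 7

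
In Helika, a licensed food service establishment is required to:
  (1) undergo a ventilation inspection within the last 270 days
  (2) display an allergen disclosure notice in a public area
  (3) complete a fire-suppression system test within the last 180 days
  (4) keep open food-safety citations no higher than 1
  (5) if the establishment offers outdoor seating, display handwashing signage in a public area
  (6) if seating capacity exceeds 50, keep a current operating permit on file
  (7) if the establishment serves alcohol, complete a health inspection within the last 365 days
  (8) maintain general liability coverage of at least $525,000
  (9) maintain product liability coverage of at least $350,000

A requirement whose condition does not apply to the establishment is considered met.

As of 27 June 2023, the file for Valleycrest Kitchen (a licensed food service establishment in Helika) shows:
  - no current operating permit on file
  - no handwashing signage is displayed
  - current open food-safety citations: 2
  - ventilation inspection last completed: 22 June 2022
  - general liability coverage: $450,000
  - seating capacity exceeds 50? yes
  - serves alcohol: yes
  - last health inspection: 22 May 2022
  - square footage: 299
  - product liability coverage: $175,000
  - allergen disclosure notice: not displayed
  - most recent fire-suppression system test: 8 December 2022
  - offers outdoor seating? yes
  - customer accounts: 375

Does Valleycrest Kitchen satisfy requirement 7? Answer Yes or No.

7. condition 'serves alcohol' holds; health inspection 401 days ago vs limit 365 → not met

No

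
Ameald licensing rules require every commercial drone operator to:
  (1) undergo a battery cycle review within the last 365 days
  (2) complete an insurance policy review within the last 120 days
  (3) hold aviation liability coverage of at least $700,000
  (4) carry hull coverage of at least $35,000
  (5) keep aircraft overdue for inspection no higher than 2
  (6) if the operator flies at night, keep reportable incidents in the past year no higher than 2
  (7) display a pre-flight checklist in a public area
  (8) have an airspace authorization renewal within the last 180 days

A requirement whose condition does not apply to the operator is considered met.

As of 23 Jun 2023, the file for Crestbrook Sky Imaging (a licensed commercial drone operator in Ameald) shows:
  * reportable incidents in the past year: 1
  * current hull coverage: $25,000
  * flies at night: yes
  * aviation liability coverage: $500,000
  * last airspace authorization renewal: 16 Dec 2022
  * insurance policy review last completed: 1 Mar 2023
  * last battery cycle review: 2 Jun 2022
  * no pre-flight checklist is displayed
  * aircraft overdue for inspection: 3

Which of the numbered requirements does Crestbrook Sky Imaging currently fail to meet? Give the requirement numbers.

1, 3, 4, 5, 7, 8

1. battery cycle review 386 days ago vs limit 365 → not met
2. insurance policy review 114 days ago vs limit 120 → met
3. aviation liability coverage $500,000 < $700,000 → not met
4. hull coverage $25,000 < $35,000 → not met
5. aircraft overdue for inspection 3 > 2 → not met
6. condition 'flies at night' holds; reportable incidents in the past year 1 ≤ 2 → met
7. pre-flight checklist absent → not met
8. airspace authorization renewal 189 days ago vs limit 180 → not met
Not met: 1, 3, 4, 5, 7, 8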